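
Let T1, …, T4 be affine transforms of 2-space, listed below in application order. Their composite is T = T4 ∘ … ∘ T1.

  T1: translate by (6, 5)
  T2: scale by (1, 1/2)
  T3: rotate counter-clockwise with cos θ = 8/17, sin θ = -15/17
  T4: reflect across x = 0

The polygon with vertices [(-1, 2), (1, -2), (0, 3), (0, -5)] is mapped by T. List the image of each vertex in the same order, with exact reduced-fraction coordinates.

image vertices: (-185/34, -47/17), (-157/34, -93/17), (-108/17, -58/17), (-48/17, -90/17)

T1 translate by (6, 5): (-1, 2) → (5, 7); (1, -2) → (7, 3); (0, 3) → (6, 8); (0, -5) → (6, 0)
T2 scale by (1, 1/2): (5, 7) → (5, 7/2); (7, 3) → (7, 3/2); (6, 8) → (6, 4); (6, 0) → (6, 0)
T3 rotate counter-clockwise with cos θ = 8/17, sin θ = -15/17: (5, 7/2) → (185/34, -47/17); (7, 3/2) → (157/34, -93/17); (6, 4) → (108/17, -58/17); (6, 0) → (48/17, -90/17)
T4 reflect across x = 0: (185/34, -47/17) → (-185/34, -47/17); (157/34, -93/17) → (-157/34, -93/17); (108/17, -58/17) → (-108/17, -58/17); (48/17, -90/17) → (-48/17, -90/17)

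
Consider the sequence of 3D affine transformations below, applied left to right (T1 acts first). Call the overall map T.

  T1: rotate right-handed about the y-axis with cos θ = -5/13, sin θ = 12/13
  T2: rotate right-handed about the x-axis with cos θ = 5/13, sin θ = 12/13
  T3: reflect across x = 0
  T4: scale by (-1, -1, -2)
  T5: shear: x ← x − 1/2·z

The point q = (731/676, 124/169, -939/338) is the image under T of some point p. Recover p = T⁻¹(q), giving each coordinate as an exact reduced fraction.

T1 = [-5/13 0 12/13 0; 0 1 0 0; -12/13 0 -5/13 0; 0 0 0 1]
T2·T1 = [-5/13 0 12/13 0; 144/169 5/13 60/169 0; -60/169 12/13 -25/169 0; 0 0 0 1]
T3·…·T1 = [5/13 0 -12/13 0; 144/169 5/13 60/169 0; -60/169 12/13 -25/169 0; 0 0 0 1]
T4·…·T1 = [-5/13 0 12/13 0; -144/169 -5/13 -60/169 0; 120/169 -24/13 50/169 0; 0 0 0 1]
T5·…·T1 = [-125/169 12/13 131/169 0; -144/169 -5/13 -60/169 0; 120/169 -24/13 50/169 0; 0 0 0 1]
det M = 2; M⁻¹ = [-5/13 -144/169 -5/338 0; 0 -5/13 -6/13 0; 12/13 -60/169 181/338 0; 0 0 0 1]
M⁻¹ · (731/676, 124/169, -939/338)ᵀ = (-1, 1, -3/4)ᵀ

p = (-1, 1, -3/4)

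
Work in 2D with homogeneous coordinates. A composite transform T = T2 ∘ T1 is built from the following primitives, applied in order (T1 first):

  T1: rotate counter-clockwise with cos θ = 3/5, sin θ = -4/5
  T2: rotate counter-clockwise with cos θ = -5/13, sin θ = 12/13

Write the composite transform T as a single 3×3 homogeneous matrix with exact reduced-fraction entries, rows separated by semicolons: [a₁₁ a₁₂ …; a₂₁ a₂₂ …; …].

T = [33/65 -56/65 0; 56/65 33/65 0; 0 0 1]

T1 = [3/5 4/5 0; -4/5 3/5 0; 0 0 1]
T2·T1 = [33/65 -56/65 0; 56/65 33/65 0; 0 0 1]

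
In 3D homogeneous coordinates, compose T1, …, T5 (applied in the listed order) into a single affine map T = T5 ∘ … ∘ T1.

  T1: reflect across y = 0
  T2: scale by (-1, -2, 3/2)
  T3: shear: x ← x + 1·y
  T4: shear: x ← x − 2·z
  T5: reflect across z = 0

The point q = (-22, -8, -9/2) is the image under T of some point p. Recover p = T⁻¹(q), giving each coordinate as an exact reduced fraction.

p = (5, -4, 3)

T1 = [1 0 0 0; 0 -1 0 0; 0 0 1 0; 0 0 0 1]
T2·T1 = [-1 0 0 0; 0 2 0 0; 0 0 3/2 0; 0 0 0 1]
T3·…·T1 = [-1 2 0 0; 0 2 0 0; 0 0 3/2 0; 0 0 0 1]
T4·…·T1 = [-1 2 -3 0; 0 2 0 0; 0 0 3/2 0; 0 0 0 1]
T5·…·T1 = [-1 2 -3 0; 0 2 0 0; 0 0 -3/2 0; 0 0 0 1]
det M = 3; M⁻¹ = [-1 1 2 0; 0 1/2 0 0; 0 0 -2/3 0; 0 0 0 1]
M⁻¹ · (-22, -8, -9/2)ᵀ = (5, -4, 3)ᵀ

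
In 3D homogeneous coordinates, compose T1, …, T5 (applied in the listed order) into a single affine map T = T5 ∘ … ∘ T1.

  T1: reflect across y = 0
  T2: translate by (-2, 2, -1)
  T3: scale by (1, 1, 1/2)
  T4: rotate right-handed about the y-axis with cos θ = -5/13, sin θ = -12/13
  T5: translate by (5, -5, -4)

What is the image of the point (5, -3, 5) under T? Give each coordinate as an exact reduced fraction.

T(p) = (2, 0, -2)

T1 reflect across y = 0: (5, -3, 5) → (5, 3, 5)
T2 translate by (-2, 2, -1): (5, 3, 5) → (3, 5, 4)
T3 scale by (1, 1, 1/2): (3, 5, 4) → (3, 5, 2)
T4 rotate right-handed about the y-axis with cos θ = -5/13, sin θ = -12/13: (3, 5, 2) → (-3, 5, 2)
T5 translate by (5, -5, -4): (-3, 5, 2) → (2, 0, -2)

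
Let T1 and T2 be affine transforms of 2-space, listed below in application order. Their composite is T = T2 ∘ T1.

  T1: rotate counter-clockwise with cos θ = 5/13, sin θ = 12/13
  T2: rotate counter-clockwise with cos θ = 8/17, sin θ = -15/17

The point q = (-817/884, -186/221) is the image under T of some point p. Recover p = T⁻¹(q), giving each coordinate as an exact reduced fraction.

p = (-1, -3/4)

T1 = [5/13 -12/13 0; 12/13 5/13 0; 0 0 1]
T2·T1 = [220/221 -21/221 0; 21/221 220/221 0; 0 0 1]
det M = 1; M⁻¹ = [220/221 21/221 0; -21/221 220/221 0; 0 0 1]
M⁻¹ · (-817/884, -186/221)ᵀ = (-1, -3/4)ᵀ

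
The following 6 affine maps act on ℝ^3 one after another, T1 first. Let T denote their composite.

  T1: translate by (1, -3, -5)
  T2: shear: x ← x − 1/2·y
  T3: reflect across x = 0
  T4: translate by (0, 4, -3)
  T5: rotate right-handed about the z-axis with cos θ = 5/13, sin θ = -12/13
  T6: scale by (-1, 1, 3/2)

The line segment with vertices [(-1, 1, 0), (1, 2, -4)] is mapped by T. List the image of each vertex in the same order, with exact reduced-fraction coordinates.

T1 translate by (1, -3, -5): (-1, 1, 0) → (0, -2, -5); (1, 2, -4) → (2, -1, -9)
T2 shear: x ← x − 1/2·y: (0, -2, -5) → (1, -2, -5); (2, -1, -9) → (5/2, -1, -9)
T3 reflect across x = 0: (1, -2, -5) → (-1, -2, -5); (5/2, -1, -9) → (-5/2, -1, -9)
T4 translate by (0, 4, -3): (-1, -2, -5) → (-1, 2, -8); (-5/2, -1, -9) → (-5/2, 3, -12)
T5 rotate right-handed about the z-axis with cos θ = 5/13, sin θ = -12/13: (-1, 2, -8) → (19/13, 22/13, -8); (-5/2, 3, -12) → (47/26, 45/13, -12)
T6 scale by (-1, 1, 3/2): (19/13, 22/13, -8) → (-19/13, 22/13, -12); (47/26, 45/13, -12) → (-47/26, 45/13, -18)

image vertices: (-19/13, 22/13, -12), (-47/26, 45/13, -18)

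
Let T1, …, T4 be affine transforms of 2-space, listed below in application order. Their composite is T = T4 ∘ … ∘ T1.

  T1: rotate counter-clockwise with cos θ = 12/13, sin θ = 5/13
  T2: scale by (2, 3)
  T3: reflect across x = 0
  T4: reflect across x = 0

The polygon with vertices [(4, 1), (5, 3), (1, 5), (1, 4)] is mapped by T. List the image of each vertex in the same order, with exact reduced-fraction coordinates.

T1 rotate counter-clockwise with cos θ = 12/13, sin θ = 5/13: (4, 1) → (43/13, 32/13); (5, 3) → (45/13, 61/13); (1, 5) → (-1, 5); (1, 4) → (-8/13, 53/13)
T2 scale by (2, 3): (43/13, 32/13) → (86/13, 96/13); (45/13, 61/13) → (90/13, 183/13); (-1, 5) → (-2, 15); (-8/13, 53/13) → (-16/13, 159/13)
T3 reflect across x = 0: (86/13, 96/13) → (-86/13, 96/13); (90/13, 183/13) → (-90/13, 183/13); (-2, 15) → (2, 15); (-16/13, 159/13) → (16/13, 159/13)
T4 reflect across x = 0: (-86/13, 96/13) → (86/13, 96/13); (-90/13, 183/13) → (90/13, 183/13); (2, 15) → (-2, 15); (16/13, 159/13) → (-16/13, 159/13)

image vertices: (86/13, 96/13), (90/13, 183/13), (-2, 15), (-16/13, 159/13)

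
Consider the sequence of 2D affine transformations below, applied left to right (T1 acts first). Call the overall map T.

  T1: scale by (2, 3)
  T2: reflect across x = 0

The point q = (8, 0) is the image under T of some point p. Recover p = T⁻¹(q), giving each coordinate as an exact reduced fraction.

T1 = [2 0 0; 0 3 0; 0 0 1]
T2·T1 = [-2 0 0; 0 3 0; 0 0 1]
det M = -6; M⁻¹ = [-1/2 0 0; 0 1/3 0; 0 0 1]
M⁻¹ · (8, 0)ᵀ = (-4, 0)ᵀ

p = (-4, 0)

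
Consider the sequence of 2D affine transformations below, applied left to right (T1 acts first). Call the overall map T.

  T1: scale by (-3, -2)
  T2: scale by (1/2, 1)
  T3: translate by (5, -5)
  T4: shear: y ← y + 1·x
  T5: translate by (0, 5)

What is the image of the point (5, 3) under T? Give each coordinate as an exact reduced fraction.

T1 scale by (-3, -2): (5, 3) → (-15, -6)
T2 scale by (1/2, 1): (-15, -6) → (-15/2, -6)
T3 translate by (5, -5): (-15/2, -6) → (-5/2, -11)
T4 shear: y ← y + 1·x: (-5/2, -11) → (-5/2, -27/2)
T5 translate by (0, 5): (-5/2, -27/2) → (-5/2, -17/2)

T(p) = (-5/2, -17/2)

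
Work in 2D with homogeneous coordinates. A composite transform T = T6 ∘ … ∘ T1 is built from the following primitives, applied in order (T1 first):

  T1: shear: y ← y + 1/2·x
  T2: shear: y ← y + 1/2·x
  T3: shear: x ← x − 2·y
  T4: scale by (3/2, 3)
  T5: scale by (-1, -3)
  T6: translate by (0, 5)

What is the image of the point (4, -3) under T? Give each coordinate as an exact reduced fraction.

T(p) = (-3, -4)

T1 shear: y ← y + 1/2·x: (4, -3) → (4, -1)
T2 shear: y ← y + 1/2·x: (4, -1) → (4, 1)
T3 shear: x ← x − 2·y: (4, 1) → (2, 1)
T4 scale by (3/2, 3): (2, 1) → (3, 3)
T5 scale by (-1, -3): (3, 3) → (-3, -9)
T6 translate by (0, 5): (-3, -9) → (-3, -4)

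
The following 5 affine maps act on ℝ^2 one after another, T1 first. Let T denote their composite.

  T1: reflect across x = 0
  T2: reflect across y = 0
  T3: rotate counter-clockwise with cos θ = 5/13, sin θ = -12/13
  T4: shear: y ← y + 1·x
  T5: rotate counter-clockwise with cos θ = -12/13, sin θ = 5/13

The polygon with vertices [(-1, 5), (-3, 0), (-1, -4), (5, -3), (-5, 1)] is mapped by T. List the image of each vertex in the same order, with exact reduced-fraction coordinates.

image vertices: (1120/169, 829/169), (-75/169, 327/169), (-941/169, -467/169), (-562/169, -977/169), (8/13, 53/13)

T1 reflect across x = 0: (-1, 5) → (1, 5); (-3, 0) → (3, 0); (-1, -4) → (1, -4); (5, -3) → (-5, -3); (-5, 1) → (5, 1)
T2 reflect across y = 0: (1, 5) → (1, -5); (3, 0) → (3, 0); (1, -4) → (1, 4); (-5, -3) → (-5, 3); (5, 1) → (5, -1)
T3 rotate counter-clockwise with cos θ = 5/13, sin θ = -12/13: (1, -5) → (-55/13, -37/13); (3, 0) → (15/13, -36/13); (1, 4) → (53/13, 8/13); (-5, 3) → (11/13, 75/13); (5, -1) → (1, -5)
T4 shear: y ← y + 1·x: (-55/13, -37/13) → (-55/13, -92/13); (15/13, -36/13) → (15/13, -21/13); (53/13, 8/13) → (53/13, 61/13); (11/13, 75/13) → (11/13, 86/13); (1, -5) → (1, -4)
T5 rotate counter-clockwise with cos θ = -12/13, sin θ = 5/13: (-55/13, -92/13) → (1120/169, 829/169); (15/13, -21/13) → (-75/169, 327/169); (53/13, 61/13) → (-941/169, -467/169); (11/13, 86/13) → (-562/169, -977/169); (1, -4) → (8/13, 53/13)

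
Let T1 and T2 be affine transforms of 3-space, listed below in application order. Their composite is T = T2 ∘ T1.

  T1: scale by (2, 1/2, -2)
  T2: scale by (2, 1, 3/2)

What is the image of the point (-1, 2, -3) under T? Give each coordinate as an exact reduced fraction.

T1 scale by (2, 1/2, -2): (-1, 2, -3) → (-2, 1, 6)
T2 scale by (2, 1, 3/2): (-2, 1, 6) → (-4, 1, 9)

T(p) = (-4, 1, 9)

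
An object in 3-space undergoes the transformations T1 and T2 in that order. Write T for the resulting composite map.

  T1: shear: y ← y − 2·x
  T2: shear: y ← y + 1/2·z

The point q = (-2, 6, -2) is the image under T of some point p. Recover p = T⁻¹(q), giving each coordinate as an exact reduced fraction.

p = (-2, 3, -2)

T1 = [1 0 0 0; -2 1 0 0; 0 0 1 0; 0 0 0 1]
T2·T1 = [1 0 0 0; -2 1 1/2 0; 0 0 1 0; 0 0 0 1]
det M = 1; M⁻¹ = [1 0 0 0; 2 1 -1/2 0; 0 0 1 0; 0 0 0 1]
M⁻¹ · (-2, 6, -2)ᵀ = (-2, 3, -2)ᵀ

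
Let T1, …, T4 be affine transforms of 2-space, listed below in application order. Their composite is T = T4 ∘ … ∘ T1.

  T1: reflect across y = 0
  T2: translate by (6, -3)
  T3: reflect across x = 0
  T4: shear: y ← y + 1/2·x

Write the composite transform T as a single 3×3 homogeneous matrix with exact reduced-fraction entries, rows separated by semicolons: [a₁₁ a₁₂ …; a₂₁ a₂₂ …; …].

T = [-1 0 -6; -1/2 -1 -6; 0 0 1]

T1 = [1 0 0; 0 -1 0; 0 0 1]
T2·T1 = [1 0 6; 0 -1 -3; 0 0 1]
T3·…·T1 = [-1 0 -6; 0 -1 -3; 0 0 1]
T4·…·T1 = [-1 0 -6; -1/2 -1 -6; 0 0 1]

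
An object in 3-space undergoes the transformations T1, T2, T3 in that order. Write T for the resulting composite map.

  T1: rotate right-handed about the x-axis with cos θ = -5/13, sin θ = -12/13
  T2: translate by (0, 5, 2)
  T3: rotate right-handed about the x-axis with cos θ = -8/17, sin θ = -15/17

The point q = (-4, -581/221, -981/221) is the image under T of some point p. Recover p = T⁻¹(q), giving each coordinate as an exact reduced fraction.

T1 = [1 0 0 0; 0 -5/13 12/13 0; 0 -12/13 -5/13 0; 0 0 0 1]
T2·T1 = [1 0 0 0; 0 -5/13 12/13 5; 0 -12/13 -5/13 2; 0 0 0 1]
T3·…·T1 = [1 0 0 0; 0 -140/221 -171/221 -10/17; 0 171/221 -140/221 -91/17; 0 0 0 1]
det M = 1; M⁻¹ = [1 0 0 0; 0 -140/221 171/221 49/13; 0 -171/221 -140/221 -50/13; 0 0 0 1]
M⁻¹ · (-4, -581/221, -981/221)ᵀ = (-4, 2, 1)ᵀ

p = (-4, 2, 1)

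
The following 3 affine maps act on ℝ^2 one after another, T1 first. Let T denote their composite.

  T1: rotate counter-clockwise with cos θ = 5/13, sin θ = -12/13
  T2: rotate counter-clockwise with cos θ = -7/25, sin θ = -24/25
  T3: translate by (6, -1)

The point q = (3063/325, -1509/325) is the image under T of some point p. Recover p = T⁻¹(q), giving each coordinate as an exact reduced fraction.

p = (-3, 4)

T1 = [5/13 12/13 0; -12/13 5/13 0; 0 0 1]
T2·T1 = [-323/325 36/325 0; -36/325 -323/325 0; 0 0 1]
T3·…·T1 = [-323/325 36/325 6; -36/325 -323/325 -1; 0 0 1]
det M = 1; M⁻¹ = [-323/325 -36/325 1902/325; 36/325 -323/325 -539/325; 0 0 1]
M⁻¹ · (3063/325, -1509/325)ᵀ = (-3, 4)ᵀ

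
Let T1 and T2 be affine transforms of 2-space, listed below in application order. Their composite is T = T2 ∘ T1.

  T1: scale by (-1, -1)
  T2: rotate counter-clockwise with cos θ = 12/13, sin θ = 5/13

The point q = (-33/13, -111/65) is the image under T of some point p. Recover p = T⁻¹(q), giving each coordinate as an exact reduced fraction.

p = (3, 3/5)

T1 = [-1 0 0; 0 -1 0; 0 0 1]
T2·T1 = [-12/13 5/13 0; -5/13 -12/13 0; 0 0 1]
det M = 1; M⁻¹ = [-12/13 -5/13 0; 5/13 -12/13 0; 0 0 1]
M⁻¹ · (-33/13, -111/65)ᵀ = (3, 3/5)ᵀ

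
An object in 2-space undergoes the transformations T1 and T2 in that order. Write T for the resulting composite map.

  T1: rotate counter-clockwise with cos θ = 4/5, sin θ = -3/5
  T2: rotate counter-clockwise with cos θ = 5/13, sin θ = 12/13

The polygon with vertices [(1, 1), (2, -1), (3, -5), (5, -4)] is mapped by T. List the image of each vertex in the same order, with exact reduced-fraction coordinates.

image vertices: (23/65, 89/65), (29/13, 2/13), (333/65, -181/65), (412/65, -59/65)

T1 rotate counter-clockwise with cos θ = 4/5, sin θ = -3/5: (1, 1) → (7/5, 1/5); (2, -1) → (1, -2); (3, -5) → (-3/5, -29/5); (5, -4) → (8/5, -31/5)
T2 rotate counter-clockwise with cos θ = 5/13, sin θ = 12/13: (7/5, 1/5) → (23/65, 89/65); (1, -2) → (29/13, 2/13); (-3/5, -29/5) → (333/65, -181/65); (8/5, -31/5) → (412/65, -59/65)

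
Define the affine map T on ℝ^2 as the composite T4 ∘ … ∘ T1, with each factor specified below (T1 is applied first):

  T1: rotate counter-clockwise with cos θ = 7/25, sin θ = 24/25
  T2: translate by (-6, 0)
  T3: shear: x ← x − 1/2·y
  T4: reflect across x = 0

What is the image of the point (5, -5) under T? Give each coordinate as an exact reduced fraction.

T(p) = (3/2, 17/5)

T1 rotate counter-clockwise with cos θ = 7/25, sin θ = 24/25: (5, -5) → (31/5, 17/5)
T2 translate by (-6, 0): (31/5, 17/5) → (1/5, 17/5)
T3 shear: x ← x − 1/2·y: (1/5, 17/5) → (-3/2, 17/5)
T4 reflect across x = 0: (-3/2, 17/5) → (3/2, 17/5)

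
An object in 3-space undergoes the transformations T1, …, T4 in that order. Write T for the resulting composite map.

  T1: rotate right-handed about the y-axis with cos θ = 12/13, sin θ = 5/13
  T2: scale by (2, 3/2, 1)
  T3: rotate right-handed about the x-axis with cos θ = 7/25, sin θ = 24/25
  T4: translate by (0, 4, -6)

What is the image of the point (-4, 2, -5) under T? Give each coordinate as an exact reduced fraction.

T(p) = (-146/13, 2533/325, -1294/325)

T1 rotate right-handed about the y-axis with cos θ = 12/13, sin θ = 5/13: (-4, 2, -5) → (-73/13, 2, -40/13)
T2 scale by (2, 3/2, 1): (-73/13, 2, -40/13) → (-146/13, 3, -40/13)
T3 rotate right-handed about the x-axis with cos θ = 7/25, sin θ = 24/25: (-146/13, 3, -40/13) → (-146/13, 1233/325, 656/325)
T4 translate by (0, 4, -6): (-146/13, 1233/325, 656/325) → (-146/13, 2533/325, -1294/325)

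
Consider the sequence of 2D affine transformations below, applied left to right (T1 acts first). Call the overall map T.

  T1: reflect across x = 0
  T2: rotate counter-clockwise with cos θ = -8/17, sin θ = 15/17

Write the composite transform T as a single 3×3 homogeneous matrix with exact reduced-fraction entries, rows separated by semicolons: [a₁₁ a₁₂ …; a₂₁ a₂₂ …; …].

T = [8/17 -15/17 0; -15/17 -8/17 0; 0 0 1]

T1 = [-1 0 0; 0 1 0; 0 0 1]
T2·T1 = [8/17 -15/17 0; -15/17 -8/17 0; 0 0 1]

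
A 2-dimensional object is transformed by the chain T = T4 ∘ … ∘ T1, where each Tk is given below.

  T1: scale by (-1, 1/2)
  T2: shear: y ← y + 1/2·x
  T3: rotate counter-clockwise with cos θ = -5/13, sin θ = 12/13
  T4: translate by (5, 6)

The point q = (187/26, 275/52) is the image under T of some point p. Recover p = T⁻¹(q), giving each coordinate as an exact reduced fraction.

p = (3/2, -2)

T1 = [-1 0 0; 0 1/2 0; 0 0 1]
T2·T1 = [-1 0 0; -1/2 1/2 0; 0 0 1]
T3·…·T1 = [11/13 -6/13 0; -19/26 -5/26 0; 0 0 1]
T4·…·T1 = [11/13 -6/13 5; -19/26 -5/26 6; 0 0 1]
det M = -1/2; M⁻¹ = [5/13 -12/13 47/13; -19/13 -22/13 227/13; 0 0 1]
M⁻¹ · (187/26, 275/52)ᵀ = (3/2, -2)ᵀ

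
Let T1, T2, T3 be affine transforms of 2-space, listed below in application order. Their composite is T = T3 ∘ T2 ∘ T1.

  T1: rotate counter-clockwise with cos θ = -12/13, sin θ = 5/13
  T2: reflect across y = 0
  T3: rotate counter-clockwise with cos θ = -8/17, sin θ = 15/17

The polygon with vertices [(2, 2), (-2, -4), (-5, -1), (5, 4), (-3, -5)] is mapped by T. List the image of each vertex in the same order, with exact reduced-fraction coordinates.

T1 rotate counter-clockwise with cos θ = -12/13, sin θ = 5/13: (2, 2) → (-34/13, -14/13); (-2, -4) → (44/13, 38/13); (-5, -1) → (5, -1); (5, 4) → (-80/13, -23/13); (-3, -5) → (61/13, 45/13)
T2 reflect across y = 0: (-34/13, -14/13) → (-34/13, 14/13); (44/13, 38/13) → (44/13, -38/13); (5, -1) → (5, 1); (-80/13, -23/13) → (-80/13, 23/13); (61/13, 45/13) → (61/13, -45/13)
T3 rotate counter-clockwise with cos θ = -8/17, sin θ = 15/17: (-34/13, 14/13) → (62/221, -622/221); (44/13, -38/13) → (218/221, 964/221); (5, 1) → (-55/17, 67/17); (-80/13, 23/13) → (295/221, -1384/221); (61/13, -45/13) → (11/13, 75/13)

image vertices: (62/221, -622/221), (218/221, 964/221), (-55/17, 67/17), (295/221, -1384/221), (11/13, 75/13)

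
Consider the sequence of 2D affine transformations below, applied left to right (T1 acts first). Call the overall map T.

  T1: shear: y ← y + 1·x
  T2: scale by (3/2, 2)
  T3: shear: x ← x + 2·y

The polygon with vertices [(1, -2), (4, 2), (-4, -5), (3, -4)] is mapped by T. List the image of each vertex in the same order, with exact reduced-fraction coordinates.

image vertices: (-5/2, -2), (30, 12), (-42, -18), (1/2, -2)

T1 shear: y ← y + 1·x: (1, -2) → (1, -1); (4, 2) → (4, 6); (-4, -5) → (-4, -9); (3, -4) → (3, -1)
T2 scale by (3/2, 2): (1, -1) → (3/2, -2); (4, 6) → (6, 12); (-4, -9) → (-6, -18); (3, -1) → (9/2, -2)
T3 shear: x ← x + 2·y: (3/2, -2) → (-5/2, -2); (6, 12) → (30, 12); (-6, -18) → (-42, -18); (9/2, -2) → (1/2, -2)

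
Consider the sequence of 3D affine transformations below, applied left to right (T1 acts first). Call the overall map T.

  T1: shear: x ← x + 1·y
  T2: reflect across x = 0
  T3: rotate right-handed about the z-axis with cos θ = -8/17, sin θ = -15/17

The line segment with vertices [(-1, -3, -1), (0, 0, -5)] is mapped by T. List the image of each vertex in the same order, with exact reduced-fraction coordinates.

image vertices: (-77/17, -36/17, -1), (0, 0, -5)

T1 shear: x ← x + 1·y: (-1, -3, -1) → (-4, -3, -1); (0, 0, -5) → (0, 0, -5)
T2 reflect across x = 0: (-4, -3, -1) → (4, -3, -1); (0, 0, -5) → (0, 0, -5)
T3 rotate right-handed about the z-axis with cos θ = -8/17, sin θ = -15/17: (4, -3, -1) → (-77/17, -36/17, -1); (0, 0, -5) → (0, 0, -5)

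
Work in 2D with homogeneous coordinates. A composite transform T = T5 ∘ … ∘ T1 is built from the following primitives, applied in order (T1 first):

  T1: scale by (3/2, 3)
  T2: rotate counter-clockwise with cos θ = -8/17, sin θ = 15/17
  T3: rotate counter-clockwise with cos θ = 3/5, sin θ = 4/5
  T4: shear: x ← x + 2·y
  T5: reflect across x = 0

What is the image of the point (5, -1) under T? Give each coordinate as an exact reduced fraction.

T(p) = (-108/85, 699/170)

T1 scale by (3/2, 3): (5, -1) → (15/2, -3)
T2 rotate counter-clockwise with cos θ = -8/17, sin θ = 15/17: (15/2, -3) → (-15/17, 273/34)
T3 rotate counter-clockwise with cos θ = 3/5, sin θ = 4/5: (-15/17, 273/34) → (-591/85, 699/170)
T4 shear: x ← x + 2·y: (-591/85, 699/170) → (108/85, 699/170)
T5 reflect across x = 0: (108/85, 699/170) → (-108/85, 699/170)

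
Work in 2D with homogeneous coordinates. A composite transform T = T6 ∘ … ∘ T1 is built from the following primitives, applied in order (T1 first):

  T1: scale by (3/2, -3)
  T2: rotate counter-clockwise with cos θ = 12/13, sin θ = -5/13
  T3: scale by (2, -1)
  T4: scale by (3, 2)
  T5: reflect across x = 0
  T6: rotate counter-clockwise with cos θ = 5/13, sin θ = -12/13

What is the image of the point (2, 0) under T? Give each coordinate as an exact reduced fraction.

T1 scale by (3/2, -3): (2, 0) → (3, 0)
T2 rotate counter-clockwise with cos θ = 12/13, sin θ = -5/13: (3, 0) → (36/13, -15/13)
T3 scale by (2, -1): (36/13, -15/13) → (72/13, 15/13)
T4 scale by (3, 2): (72/13, 15/13) → (216/13, 30/13)
T5 reflect across x = 0: (216/13, 30/13) → (-216/13, 30/13)
T6 rotate counter-clockwise with cos θ = 5/13, sin θ = -12/13: (-216/13, 30/13) → (-720/169, 2742/169)

T(p) = (-720/169, 2742/169)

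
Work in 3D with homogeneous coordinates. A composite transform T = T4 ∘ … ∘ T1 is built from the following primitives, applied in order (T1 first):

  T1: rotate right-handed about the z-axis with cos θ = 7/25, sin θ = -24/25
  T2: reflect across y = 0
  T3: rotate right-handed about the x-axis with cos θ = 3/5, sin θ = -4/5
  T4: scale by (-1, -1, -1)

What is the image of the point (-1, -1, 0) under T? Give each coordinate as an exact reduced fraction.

T(p) = (31/25, 51/125, -68/125)

T1 rotate right-handed about the z-axis with cos θ = 7/25, sin θ = -24/25: (-1, -1, 0) → (-31/25, 17/25, 0)
T2 reflect across y = 0: (-31/25, 17/25, 0) → (-31/25, -17/25, 0)
T3 rotate right-handed about the x-axis with cos θ = 3/5, sin θ = -4/5: (-31/25, -17/25, 0) → (-31/25, -51/125, 68/125)
T4 scale by (-1, -1, -1): (-31/25, -51/125, 68/125) → (31/25, 51/125, -68/125)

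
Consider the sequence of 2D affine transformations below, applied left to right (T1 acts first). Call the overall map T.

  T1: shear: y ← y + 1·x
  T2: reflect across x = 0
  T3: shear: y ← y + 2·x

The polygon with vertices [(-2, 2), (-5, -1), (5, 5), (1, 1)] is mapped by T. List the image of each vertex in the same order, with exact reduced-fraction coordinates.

image vertices: (2, 4), (5, 4), (-5, 0), (-1, 0)

T1 shear: y ← y + 1·x: (-2, 2) → (-2, 0); (-5, -1) → (-5, -6); (5, 5) → (5, 10); (1, 1) → (1, 2)
T2 reflect across x = 0: (-2, 0) → (2, 0); (-5, -6) → (5, -6); (5, 10) → (-5, 10); (1, 2) → (-1, 2)
T3 shear: y ← y + 2·x: (2, 0) → (2, 4); (5, -6) → (5, 4); (-5, 10) → (-5, 0); (-1, 2) → (-1, 0)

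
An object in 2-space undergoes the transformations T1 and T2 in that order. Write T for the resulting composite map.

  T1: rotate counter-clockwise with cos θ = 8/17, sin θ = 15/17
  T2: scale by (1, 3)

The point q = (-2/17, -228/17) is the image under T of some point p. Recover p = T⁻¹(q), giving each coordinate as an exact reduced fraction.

T1 = [8/17 -15/17 0; 15/17 8/17 0; 0 0 1]
T2·T1 = [8/17 -15/17 0; 45/17 24/17 0; 0 0 1]
det M = 3; M⁻¹ = [8/17 5/17 0; -15/17 8/51 0; 0 0 1]
M⁻¹ · (-2/17, -228/17)ᵀ = (-4, -2)ᵀ

p = (-4, -2)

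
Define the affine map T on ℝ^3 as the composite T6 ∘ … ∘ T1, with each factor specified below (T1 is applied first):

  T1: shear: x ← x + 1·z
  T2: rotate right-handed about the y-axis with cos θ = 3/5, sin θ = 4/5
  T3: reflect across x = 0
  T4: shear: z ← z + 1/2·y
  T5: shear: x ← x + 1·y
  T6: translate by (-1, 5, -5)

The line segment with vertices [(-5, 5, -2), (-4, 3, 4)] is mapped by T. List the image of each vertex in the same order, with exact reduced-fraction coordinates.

image vertices: (49/5, 10, 19/10), (-6/5, 8, -11/10)

T1 shear: x ← x + 1·z: (-5, 5, -2) → (-7, 5, -2); (-4, 3, 4) → (0, 3, 4)
T2 rotate right-handed about the y-axis with cos θ = 3/5, sin θ = 4/5: (-7, 5, -2) → (-29/5, 5, 22/5); (0, 3, 4) → (16/5, 3, 12/5)
T3 reflect across x = 0: (-29/5, 5, 22/5) → (29/5, 5, 22/5); (16/5, 3, 12/5) → (-16/5, 3, 12/5)
T4 shear: z ← z + 1/2·y: (29/5, 5, 22/5) → (29/5, 5, 69/10); (-16/5, 3, 12/5) → (-16/5, 3, 39/10)
T5 shear: x ← x + 1·y: (29/5, 5, 69/10) → (54/5, 5, 69/10); (-16/5, 3, 39/10) → (-1/5, 3, 39/10)
T6 translate by (-1, 5, -5): (54/5, 5, 69/10) → (49/5, 10, 19/10); (-1/5, 3, 39/10) → (-6/5, 8, -11/10)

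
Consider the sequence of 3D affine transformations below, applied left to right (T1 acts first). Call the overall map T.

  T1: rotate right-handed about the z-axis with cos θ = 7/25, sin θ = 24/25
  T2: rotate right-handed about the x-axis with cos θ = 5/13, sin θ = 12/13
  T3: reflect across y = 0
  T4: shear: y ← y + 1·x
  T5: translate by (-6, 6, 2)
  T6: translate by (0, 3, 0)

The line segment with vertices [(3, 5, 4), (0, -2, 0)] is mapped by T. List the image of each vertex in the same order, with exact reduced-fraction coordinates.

T1 rotate right-handed about the z-axis with cos θ = 7/25, sin θ = 24/25: (3, 5, 4) → (-99/25, 107/25, 4); (0, -2, 0) → (48/25, -14/25, 0)
T2 rotate right-handed about the x-axis with cos θ = 5/13, sin θ = 12/13: (-99/25, 107/25, 4) → (-99/25, -133/65, 1784/325); (48/25, -14/25, 0) → (48/25, -14/65, -168/325)
T3 reflect across y = 0: (-99/25, -133/65, 1784/325) → (-99/25, 133/65, 1784/325); (48/25, -14/65, -168/325) → (48/25, 14/65, -168/325)
T4 shear: y ← y + 1·x: (-99/25, 133/65, 1784/325) → (-99/25, -622/325, 1784/325); (48/25, 14/65, -168/325) → (48/25, 694/325, -168/325)
T5 translate by (-6, 6, 2): (-99/25, -622/325, 1784/325) → (-249/25, 1328/325, 2434/325); (48/25, 694/325, -168/325) → (-102/25, 2644/325, 482/325)
T6 translate by (0, 3, 0): (-249/25, 1328/325, 2434/325) → (-249/25, 2303/325, 2434/325); (-102/25, 2644/325, 482/325) → (-102/25, 3619/325, 482/325)

image vertices: (-249/25, 2303/325, 2434/325), (-102/25, 3619/325, 482/325)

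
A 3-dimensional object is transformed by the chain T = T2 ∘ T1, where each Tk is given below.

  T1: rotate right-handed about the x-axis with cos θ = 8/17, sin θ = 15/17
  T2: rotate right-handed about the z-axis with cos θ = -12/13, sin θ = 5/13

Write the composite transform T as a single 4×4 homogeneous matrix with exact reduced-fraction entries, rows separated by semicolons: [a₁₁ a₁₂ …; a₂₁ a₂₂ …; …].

T = [-12/13 -40/221 75/221 0; 5/13 -96/221 180/221 0; 0 15/17 8/17 0; 0 0 0 1]

T1 = [1 0 0 0; 0 8/17 -15/17 0; 0 15/17 8/17 0; 0 0 0 1]
T2·T1 = [-12/13 -40/221 75/221 0; 5/13 -96/221 180/221 0; 0 15/17 8/17 0; 0 0 0 1]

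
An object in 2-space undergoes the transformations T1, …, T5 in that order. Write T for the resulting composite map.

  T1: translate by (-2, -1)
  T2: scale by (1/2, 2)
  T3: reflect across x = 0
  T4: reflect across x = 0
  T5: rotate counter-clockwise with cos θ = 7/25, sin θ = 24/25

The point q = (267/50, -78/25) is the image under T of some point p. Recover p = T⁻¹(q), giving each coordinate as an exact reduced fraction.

p = (-1, -2)

T1 = [1 0 -2; 0 1 -1; 0 0 1]
T2·T1 = [1/2 0 -1; 0 2 -2; 0 0 1]
T3·…·T1 = [-1/2 0 1; 0 2 -2; 0 0 1]
T4·…·T1 = [1/2 0 -1; 0 2 -2; 0 0 1]
T5·…·T1 = [7/50 -48/25 41/25; 12/25 14/25 -38/25; 0 0 1]
det M = 1; M⁻¹ = [14/25 48/25 2; -12/25 7/50 1; 0 0 1]
M⁻¹ · (267/50, -78/25)ᵀ = (-1, -2)ᵀ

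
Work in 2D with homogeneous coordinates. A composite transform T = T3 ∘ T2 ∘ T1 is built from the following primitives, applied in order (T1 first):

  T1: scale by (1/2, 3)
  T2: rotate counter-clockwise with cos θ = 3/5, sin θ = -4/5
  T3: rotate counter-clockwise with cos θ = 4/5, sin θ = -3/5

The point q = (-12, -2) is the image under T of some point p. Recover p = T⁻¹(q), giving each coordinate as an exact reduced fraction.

T1 = [1/2 0 0; 0 3 0; 0 0 1]
T2·T1 = [3/10 12/5 0; -2/5 9/5 0; 0 0 1]
T3·…·T1 = [0 3 0; -1/2 0 0; 0 0 1]
det M = 3/2; M⁻¹ = [0 -2 0; 1/3 0 0; 0 0 1]
M⁻¹ · (-12, -2)ᵀ = (4, -4)ᵀ

p = (4, -4)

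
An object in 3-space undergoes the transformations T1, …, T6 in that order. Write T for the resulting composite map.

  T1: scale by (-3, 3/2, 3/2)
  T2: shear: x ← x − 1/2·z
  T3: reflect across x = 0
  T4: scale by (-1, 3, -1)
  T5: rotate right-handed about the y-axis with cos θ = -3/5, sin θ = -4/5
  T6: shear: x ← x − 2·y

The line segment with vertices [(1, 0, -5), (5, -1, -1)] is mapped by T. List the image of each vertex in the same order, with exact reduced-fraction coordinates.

T1 scale by (-3, 3/2, 3/2): (1, 0, -5) → (-3, 0, -15/2); (5, -1, -1) → (-15, -3/2, -3/2)
T2 shear: x ← x − 1/2·z: (-3, 0, -15/2) → (3/4, 0, -15/2); (-15, -3/2, -3/2) → (-57/4, -3/2, -3/2)
T3 reflect across x = 0: (3/4, 0, -15/2) → (-3/4, 0, -15/2); (-57/4, -3/2, -3/2) → (57/4, -3/2, -3/2)
T4 scale by (-1, 3, -1): (-3/4, 0, -15/2) → (3/4, 0, 15/2); (57/4, -3/2, -3/2) → (-57/4, -9/2, 3/2)
T5 rotate right-handed about the y-axis with cos θ = -3/5, sin θ = -4/5: (3/4, 0, 15/2) → (-129/20, 0, -39/10); (-57/4, -9/2, 3/2) → (147/20, -9/2, -123/10)
T6 shear: x ← x − 2·y: (-129/20, 0, -39/10) → (-129/20, 0, -39/10); (147/20, -9/2, -123/10) → (327/20, -9/2, -123/10)

image vertices: (-129/20, 0, -39/10), (327/20, -9/2, -123/10)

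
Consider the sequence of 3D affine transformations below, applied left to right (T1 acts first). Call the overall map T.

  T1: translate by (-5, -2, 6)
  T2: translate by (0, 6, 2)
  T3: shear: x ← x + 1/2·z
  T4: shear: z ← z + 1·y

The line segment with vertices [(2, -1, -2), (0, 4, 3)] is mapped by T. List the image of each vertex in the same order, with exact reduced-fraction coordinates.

T1 translate by (-5, -2, 6): (2, -1, -2) → (-3, -3, 4); (0, 4, 3) → (-5, 2, 9)
T2 translate by (0, 6, 2): (-3, -3, 4) → (-3, 3, 6); (-5, 2, 9) → (-5, 8, 11)
T3 shear: x ← x + 1/2·z: (-3, 3, 6) → (0, 3, 6); (-5, 8, 11) → (1/2, 8, 11)
T4 shear: z ← z + 1·y: (0, 3, 6) → (0, 3, 9); (1/2, 8, 11) → (1/2, 8, 19)

image vertices: (0, 3, 9), (1/2, 8, 19)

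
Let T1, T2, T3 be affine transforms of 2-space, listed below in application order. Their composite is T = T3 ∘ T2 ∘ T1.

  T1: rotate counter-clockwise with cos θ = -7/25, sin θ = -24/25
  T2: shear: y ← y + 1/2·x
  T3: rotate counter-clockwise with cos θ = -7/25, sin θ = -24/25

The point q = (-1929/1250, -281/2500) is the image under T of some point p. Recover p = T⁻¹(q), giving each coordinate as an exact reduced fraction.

T1 = [-7/25 24/25 0; -24/25 -7/25 0; 0 0 1]
T2·T1 = [-7/25 24/25 0; -11/10 1/5 0; 0 0 1]
T3·…·T1 = [-611/625 -48/625 0; 721/1250 -611/625 0; 0 0 1]
det M = 1; M⁻¹ = [-611/625 48/625 0; -721/1250 -611/625 0; 0 0 1]
M⁻¹ · (-1929/1250, -281/2500)ᵀ = (3/2, 1)ᵀ

p = (3/2, 1)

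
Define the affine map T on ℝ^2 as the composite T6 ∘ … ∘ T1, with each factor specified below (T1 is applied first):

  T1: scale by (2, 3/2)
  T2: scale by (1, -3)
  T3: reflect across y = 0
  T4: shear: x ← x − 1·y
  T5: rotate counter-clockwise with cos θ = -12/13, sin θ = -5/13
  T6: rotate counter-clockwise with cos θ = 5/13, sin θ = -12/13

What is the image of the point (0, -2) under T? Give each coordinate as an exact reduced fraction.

T1 scale by (2, 3/2): (0, -2) → (0, -3)
T2 scale by (1, -3): (0, -3) → (0, 9)
T3 reflect across y = 0: (0, 9) → (0, -9)
T4 shear: x ← x − 1·y: (0, -9) → (9, -9)
T5 rotate counter-clockwise with cos θ = -12/13, sin θ = -5/13: (9, -9) → (-153/13, 63/13)
T6 rotate counter-clockwise with cos θ = 5/13, sin θ = -12/13: (-153/13, 63/13) → (-9/169, 2151/169)

T(p) = (-9/169, 2151/169)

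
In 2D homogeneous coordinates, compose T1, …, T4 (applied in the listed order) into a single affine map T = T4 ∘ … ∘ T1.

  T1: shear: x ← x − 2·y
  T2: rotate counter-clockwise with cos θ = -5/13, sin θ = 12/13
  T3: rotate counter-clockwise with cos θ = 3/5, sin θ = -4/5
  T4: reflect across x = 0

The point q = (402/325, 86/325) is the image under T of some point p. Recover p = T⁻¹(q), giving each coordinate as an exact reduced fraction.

T1 = [1 -2 0; 0 1 0; 0 0 1]
T2·T1 = [-5/13 -2/13 0; 12/13 -29/13 0; 0 0 1]
T3·…·T1 = [33/65 -122/65 0; 56/65 -79/65 0; 0 0 1]
T4·…·T1 = [-33/65 122/65 0; 56/65 -79/65 0; 0 0 1]
det M = -1; M⁻¹ = [79/65 122/65 0; 56/65 33/65 0; 0 0 1]
M⁻¹ · (402/325, 86/325)ᵀ = (2, 6/5)ᵀ

p = (2, 6/5)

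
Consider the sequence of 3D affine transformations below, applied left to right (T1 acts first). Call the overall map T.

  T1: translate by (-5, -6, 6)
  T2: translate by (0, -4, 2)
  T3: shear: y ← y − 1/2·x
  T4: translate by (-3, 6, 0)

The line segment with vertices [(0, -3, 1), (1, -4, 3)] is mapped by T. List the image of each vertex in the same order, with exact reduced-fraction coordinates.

T1 translate by (-5, -6, 6): (0, -3, 1) → (-5, -9, 7); (1, -4, 3) → (-4, -10, 9)
T2 translate by (0, -4, 2): (-5, -9, 7) → (-5, -13, 9); (-4, -10, 9) → (-4, -14, 11)
T3 shear: y ← y − 1/2·x: (-5, -13, 9) → (-5, -21/2, 9); (-4, -14, 11) → (-4, -12, 11)
T4 translate by (-3, 6, 0): (-5, -21/2, 9) → (-8, -9/2, 9); (-4, -12, 11) → (-7, -6, 11)

image vertices: (-8, -9/2, 9), (-7, -6, 11)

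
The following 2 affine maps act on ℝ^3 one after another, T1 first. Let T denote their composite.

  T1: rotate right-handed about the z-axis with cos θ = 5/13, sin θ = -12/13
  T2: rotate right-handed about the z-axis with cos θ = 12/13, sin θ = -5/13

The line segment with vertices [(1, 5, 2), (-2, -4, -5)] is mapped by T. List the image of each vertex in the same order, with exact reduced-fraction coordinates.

image vertices: (5, -1, 2), (-4, 2, -5)

T1 rotate right-handed about the z-axis with cos θ = 5/13, sin θ = -12/13: (1, 5, 2) → (5, 1, 2); (-2, -4, -5) → (-58/13, 4/13, -5)
T2 rotate right-handed about the z-axis with cos θ = 12/13, sin θ = -5/13: (5, 1, 2) → (5, -1, 2); (-58/13, 4/13, -5) → (-4, 2, -5)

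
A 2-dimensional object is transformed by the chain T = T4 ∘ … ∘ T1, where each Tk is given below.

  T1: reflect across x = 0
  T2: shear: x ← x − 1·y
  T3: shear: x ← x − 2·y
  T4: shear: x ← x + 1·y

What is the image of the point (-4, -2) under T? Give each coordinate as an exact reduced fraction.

T1 reflect across x = 0: (-4, -2) → (4, -2)
T2 shear: x ← x − 1·y: (4, -2) → (6, -2)
T3 shear: x ← x − 2·y: (6, -2) → (10, -2)
T4 shear: x ← x + 1·y: (10, -2) → (8, -2)

T(p) = (8, -2)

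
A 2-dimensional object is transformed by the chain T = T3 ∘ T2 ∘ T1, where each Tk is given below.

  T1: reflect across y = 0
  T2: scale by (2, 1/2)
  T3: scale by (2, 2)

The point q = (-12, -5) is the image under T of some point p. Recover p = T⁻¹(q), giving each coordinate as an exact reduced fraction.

p = (-3, 5)

T1 = [1 0 0; 0 -1 0; 0 0 1]
T2·T1 = [2 0 0; 0 -1/2 0; 0 0 1]
T3·…·T1 = [4 0 0; 0 -1 0; 0 0 1]
det M = -4; M⁻¹ = [1/4 0 0; 0 -1 0; 0 0 1]
M⁻¹ · (-12, -5)ᵀ = (-3, 5)ᵀ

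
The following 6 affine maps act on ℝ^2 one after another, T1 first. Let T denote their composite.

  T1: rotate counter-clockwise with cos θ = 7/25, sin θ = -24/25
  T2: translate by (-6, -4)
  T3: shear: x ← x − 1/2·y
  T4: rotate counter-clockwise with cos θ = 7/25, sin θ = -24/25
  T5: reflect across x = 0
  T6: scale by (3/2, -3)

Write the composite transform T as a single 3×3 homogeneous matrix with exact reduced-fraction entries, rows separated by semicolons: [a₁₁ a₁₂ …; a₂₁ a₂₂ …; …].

T1 = [7/25 24/25 0; -24/25 7/25 0; 0 0 1]
T2·T1 = [7/25 24/25 -6; -24/25 7/25 -4; 0 0 1]
T3·…·T1 = [19/25 41/50 -4; -24/25 7/25 -4; 0 0 1]
T4·…·T1 = [-443/625 623/1250 -124/25; -624/625 -443/625 68/25; 0 0 1]
T5·…·T1 = [443/625 -623/1250 124/25; -624/625 -443/625 68/25; 0 0 1]
T6·…·T1 = [1329/1250 -1869/2500 186/25; 1872/625 1329/625 -204/25; 0 0 1]

T = [1329/1250 -1869/2500 186/25; 1872/625 1329/625 -204/25; 0 0 1]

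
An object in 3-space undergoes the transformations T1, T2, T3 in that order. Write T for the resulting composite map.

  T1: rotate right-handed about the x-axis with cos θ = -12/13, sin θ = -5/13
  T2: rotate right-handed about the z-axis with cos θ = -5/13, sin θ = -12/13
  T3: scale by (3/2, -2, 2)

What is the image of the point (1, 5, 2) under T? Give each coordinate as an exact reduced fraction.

T1 rotate right-handed about the x-axis with cos θ = -12/13, sin θ = -5/13: (1, 5, 2) → (1, -50/13, -49/13)
T2 rotate right-handed about the z-axis with cos θ = -5/13, sin θ = -12/13: (1, -50/13, -49/13) → (-665/169, 94/169, -49/13)
T3 scale by (3/2, -2, 2): (-665/169, 94/169, -49/13) → (-1995/338, -188/169, -98/13)

T(p) = (-1995/338, -188/169, -98/13)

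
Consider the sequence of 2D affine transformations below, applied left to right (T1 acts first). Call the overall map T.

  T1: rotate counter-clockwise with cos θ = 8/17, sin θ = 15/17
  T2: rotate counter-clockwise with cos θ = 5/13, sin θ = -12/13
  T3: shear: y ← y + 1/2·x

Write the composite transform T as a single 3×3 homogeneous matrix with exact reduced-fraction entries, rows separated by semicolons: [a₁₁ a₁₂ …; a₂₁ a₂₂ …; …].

T1 = [8/17 -15/17 0; 15/17 8/17 0; 0 0 1]
T2·T1 = [220/221 21/221 0; -21/221 220/221 0; 0 0 1]
T3·…·T1 = [220/221 21/221 0; 89/221 461/442 0; 0 0 1]

T = [220/221 21/221 0; 89/221 461/442 0; 0 0 1]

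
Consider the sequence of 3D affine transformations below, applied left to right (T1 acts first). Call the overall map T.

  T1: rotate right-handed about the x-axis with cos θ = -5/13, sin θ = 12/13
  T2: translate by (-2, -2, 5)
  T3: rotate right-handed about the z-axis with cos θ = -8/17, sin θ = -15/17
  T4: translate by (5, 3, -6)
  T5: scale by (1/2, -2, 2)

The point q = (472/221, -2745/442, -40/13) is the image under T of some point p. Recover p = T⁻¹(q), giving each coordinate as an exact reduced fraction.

p = (9/4, -1, -1)

T1 = [1 0 0 0; 0 -5/13 -12/13 0; 0 12/13 -5/13 0; 0 0 0 1]
T2·T1 = [1 0 0 -2; 0 -5/13 -12/13 -2; 0 12/13 -5/13 5; 0 0 0 1]
T3·…·T1 = [-8/17 -75/221 -180/221 -14/17; -15/17 40/221 96/221 46/17; 0 12/13 -5/13 5; 0 0 0 1]
T4·…·T1 = [-8/17 -75/221 -180/221 71/17; -15/17 40/221 96/221 97/17; 0 12/13 -5/13 -1; 0 0 0 1]
T5·…·T1 = [-4/17 -75/442 -90/221 71/34; 30/17 -80/221 -192/221 -194/17; 0 24/13 -10/13 -2; 0 0 0 1]
det M = -2; M⁻¹ = [-16/17 15/34 0 7; -150/221 -20/221 6/13 17/13; -360/221 -48/221 -5/26 7/13; 0 0 0 1]
M⁻¹ · (472/221, -2745/442, -40/13)ᵀ = (9/4, -1, -1)ᵀ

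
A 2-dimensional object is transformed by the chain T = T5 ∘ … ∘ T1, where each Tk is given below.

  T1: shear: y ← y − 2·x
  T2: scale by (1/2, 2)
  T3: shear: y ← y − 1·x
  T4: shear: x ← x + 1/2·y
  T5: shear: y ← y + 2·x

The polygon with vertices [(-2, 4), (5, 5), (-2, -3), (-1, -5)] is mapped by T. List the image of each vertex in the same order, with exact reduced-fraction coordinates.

T1 shear: y ← y − 2·x: (-2, 4) → (-2, 8); (5, 5) → (5, -5); (-2, -3) → (-2, 1); (-1, -5) → (-1, -3)
T2 scale by (1/2, 2): (-2, 8) → (-1, 16); (5, -5) → (5/2, -10); (-2, 1) → (-1, 2); (-1, -3) → (-1/2, -6)
T3 shear: y ← y − 1·x: (-1, 16) → (-1, 17); (5/2, -10) → (5/2, -25/2); (-1, 2) → (-1, 3); (-1/2, -6) → (-1/2, -11/2)
T4 shear: x ← x + 1/2·y: (-1, 17) → (15/2, 17); (5/2, -25/2) → (-15/4, -25/2); (-1, 3) → (1/2, 3); (-1/2, -11/2) → (-13/4, -11/2)
T5 shear: y ← y + 2·x: (15/2, 17) → (15/2, 32); (-15/4, -25/2) → (-15/4, -20); (1/2, 3) → (1/2, 4); (-13/4, -11/2) → (-13/4, -12)

image vertices: (15/2, 32), (-15/4, -20), (1/2, 4), (-13/4, -12)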